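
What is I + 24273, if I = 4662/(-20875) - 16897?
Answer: 153969338/20875 ≈ 7375.8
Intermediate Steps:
I = -352729537/20875 (I = 4662*(-1/20875) - 16897 = -4662/20875 - 16897 = -352729537/20875 ≈ -16897.)
I + 24273 = -352729537/20875 + 24273 = 153969338/20875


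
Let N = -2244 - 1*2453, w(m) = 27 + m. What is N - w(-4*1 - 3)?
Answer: -4717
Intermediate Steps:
N = -4697 (N = -2244 - 2453 = -4697)
N - w(-4*1 - 3) = -4697 - (27 + (-4*1 - 3)) = -4697 - (27 + (-4 - 3)) = -4697 - (27 - 7) = -4697 - 1*20 = -4697 - 20 = -4717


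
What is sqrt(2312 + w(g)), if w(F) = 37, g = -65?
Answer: 9*sqrt(29) ≈ 48.466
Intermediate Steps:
sqrt(2312 + w(g)) = sqrt(2312 + 37) = sqrt(2349) = 9*sqrt(29)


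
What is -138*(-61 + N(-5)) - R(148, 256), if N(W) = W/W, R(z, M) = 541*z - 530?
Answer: -71258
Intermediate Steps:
R(z, M) = -530 + 541*z
N(W) = 1
-138*(-61 + N(-5)) - R(148, 256) = -138*(-61 + 1) - (-530 + 541*148) = -138*(-60) - (-530 + 80068) = 8280 - 1*79538 = 8280 - 79538 = -71258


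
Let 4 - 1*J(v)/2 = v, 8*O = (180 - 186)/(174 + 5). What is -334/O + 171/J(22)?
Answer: 956519/12 ≈ 79710.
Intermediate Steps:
O = -3/716 (O = ((180 - 186)/(174 + 5))/8 = (-6/179)/8 = (-6*1/179)/8 = (⅛)*(-6/179) = -3/716 ≈ -0.0041899)
J(v) = 8 - 2*v
-334/O + 171/J(22) = -334/(-3/716) + 171/(8 - 2*22) = -334*(-716/3) + 171/(8 - 44) = 239144/3 + 171/(-36) = 239144/3 + 171*(-1/36) = 239144/3 - 19/4 = 956519/12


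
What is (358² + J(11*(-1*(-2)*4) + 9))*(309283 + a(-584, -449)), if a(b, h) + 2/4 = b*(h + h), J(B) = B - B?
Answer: 106852185178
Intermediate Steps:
J(B) = 0
a(b, h) = -½ + 2*b*h (a(b, h) = -½ + b*(h + h) = -½ + b*(2*h) = -½ + 2*b*h)
(358² + J(11*(-1*(-2)*4) + 9))*(309283 + a(-584, -449)) = (358² + 0)*(309283 + (-½ + 2*(-584)*(-449))) = (128164 + 0)*(309283 + (-½ + 524432)) = 128164*(309283 + 1048863/2) = 128164*(1667429/2) = 106852185178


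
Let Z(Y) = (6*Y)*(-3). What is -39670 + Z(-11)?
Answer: -39472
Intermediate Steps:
Z(Y) = -18*Y
-39670 + Z(-11) = -39670 - 18*(-11) = -39670 + 198 = -39472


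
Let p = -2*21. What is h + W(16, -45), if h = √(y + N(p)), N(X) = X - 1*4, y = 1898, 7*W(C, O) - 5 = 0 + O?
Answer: -40/7 + 2*√463 ≈ 37.321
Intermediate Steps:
W(C, O) = 5/7 + O/7 (W(C, O) = 5/7 + (0 + O)/7 = 5/7 + O/7)
p = -42
N(X) = -4 + X (N(X) = X - 4 = -4 + X)
h = 2*√463 (h = √(1898 + (-4 - 42)) = √(1898 - 46) = √1852 = 2*√463 ≈ 43.035)
h + W(16, -45) = 2*√463 + (5/7 + (⅐)*(-45)) = 2*√463 + (5/7 - 45/7) = 2*√463 - 40/7 = -40/7 + 2*√463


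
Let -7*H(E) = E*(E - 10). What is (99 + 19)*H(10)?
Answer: 0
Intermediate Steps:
H(E) = -E*(-10 + E)/7 (H(E) = -E*(E - 10)/7 = -E*(-10 + E)/7)
(99 + 19)*H(10) = (99 + 19)*((1/7)*10*(10 - 1*10)) = 118*((1/7)*10*(10 - 10)) = 118*((1/7)*10*0) = 118*0 = 0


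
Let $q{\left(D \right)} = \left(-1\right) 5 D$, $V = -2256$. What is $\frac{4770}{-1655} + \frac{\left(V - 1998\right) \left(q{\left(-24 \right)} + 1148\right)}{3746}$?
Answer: $- \frac{894505758}{619963} \approx -1442.8$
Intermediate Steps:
$q{\left(D \right)} = - 5 D$
$\frac{4770}{-1655} + \frac{\left(V - 1998\right) \left(q{\left(-24 \right)} + 1148\right)}{3746} = \frac{4770}{-1655} + \frac{\left(-2256 - 1998\right) \left(\left(-5\right) \left(-24\right) + 1148\right)}{3746} = 4770 \left(- \frac{1}{1655}\right) + - 4254 \left(120 + 1148\right) \frac{1}{3746} = - \frac{954}{331} + \left(-4254\right) 1268 \cdot \frac{1}{3746} = - \frac{954}{331} - \frac{2697036}{1873} = - \frac{894505758}{619963}$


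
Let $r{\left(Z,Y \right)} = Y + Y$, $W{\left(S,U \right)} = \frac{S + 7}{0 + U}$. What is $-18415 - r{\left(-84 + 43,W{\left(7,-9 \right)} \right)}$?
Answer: $- \frac{165707}{9} \approx -18412.0$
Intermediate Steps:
$W{\left(S,U \right)} = \frac{7 + S}{U}$
$r{\left(Z,Y \right)} = 2 Y$
$-18415 - r{\left(-84 + 43,W{\left(7,-9 \right)} \right)} = -18415 - 2 \frac{7 + 7}{-9} = -18415 - 2 \left(\left(- \frac{1}{9}\right) 14\right) = -18415 - 2 \left(- \frac{14}{9}\right) = -18415 - - \frac{28}{9} = -18415 + \frac{28}{9} = - \frac{165707}{9}$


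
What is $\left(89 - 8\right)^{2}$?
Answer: $6561$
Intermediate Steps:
$\left(89 - 8\right)^{2} = 81^{2} = 6561$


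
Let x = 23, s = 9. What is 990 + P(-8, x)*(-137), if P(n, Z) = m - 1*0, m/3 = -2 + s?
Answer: -1887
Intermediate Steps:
m = 21 (m = 3*(-2 + 9) = 3*7 = 21)
P(n, Z) = 21 (P(n, Z) = 21 - 1*0 = 21 + 0 = 21)
990 + P(-8, x)*(-137) = 990 + 21*(-137) = 990 - 2877 = -1887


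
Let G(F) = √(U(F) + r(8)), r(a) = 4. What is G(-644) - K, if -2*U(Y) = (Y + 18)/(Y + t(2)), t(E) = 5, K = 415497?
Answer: -415497 + √159253/213 ≈ -4.1550e+5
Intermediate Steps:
U(Y) = -(18 + Y)/(2*(5 + Y)) (U(Y) = -(Y + 18)/(2*(Y + 5)) = -(18 + Y)/(2*(5 + Y)))
G(F) = √(4 + (-18 - F)/(2*(5 + F))) (G(F) = √((-18 - F)/(2*(5 + F)) + 4) = √(4 + (-18 - F)/(2*(5 + F))))
G(-644) - K = √2*√((22 + 7*(-644))/(5 - 644))/2 - 1*415497 = √2*√((22 - 4508)/(-639))/2 - 415497 = √2*√(-1/639*(-4486))/2 - 415497 = √2*√(4486/639)/2 - 415497 = √2*(√318506/213)/2 - 415497 = √159253/213 - 415497 = -415497 + √159253/213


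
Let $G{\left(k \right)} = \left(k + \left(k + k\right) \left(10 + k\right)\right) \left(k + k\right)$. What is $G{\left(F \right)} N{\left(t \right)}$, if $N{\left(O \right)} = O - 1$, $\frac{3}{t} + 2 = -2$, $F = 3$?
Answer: $- \frac{1701}{2} \approx -850.5$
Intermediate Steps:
$t = - \frac{3}{4}$ ($t = \frac{3}{-2 - 2} = \frac{3}{-4} = 3 \left(- \frac{1}{4}\right) = - \frac{3}{4} \approx -0.75$)
$G{\left(k \right)} = 2 k \left(k + 2 k \left(10 + k\right)\right)$ ($G{\left(k \right)} = \left(k + 2 k \left(10 + k\right)\right) 2 k = 2 k \left(k + 2 k \left(10 + k\right)\right)$)
$N{\left(O \right)} = -1 + O$ ($N{\left(O \right)} = O - 1 = -1 + O$)
$G{\left(F \right)} N{\left(t \right)} = 3^{2} \left(42 + 4 \cdot 3\right) \left(-1 - \frac{3}{4}\right) = 9 \left(42 + 12\right) \left(- \frac{7}{4}\right) = 9 \cdot 54 \left(- \frac{7}{4}\right) = 486 \left(- \frac{7}{4}\right) = - \frac{1701}{2}$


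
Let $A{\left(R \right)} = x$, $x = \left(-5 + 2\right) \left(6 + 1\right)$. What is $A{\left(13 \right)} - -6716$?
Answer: $6695$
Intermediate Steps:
$x = -21$ ($x = \left(-3\right) 7 = -21$)
$A{\left(R \right)} = -21$
$A{\left(13 \right)} - -6716 = -21 - -6716 = -21 + 6716 = 6695$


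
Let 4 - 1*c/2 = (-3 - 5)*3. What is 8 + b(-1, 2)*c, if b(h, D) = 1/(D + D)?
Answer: 22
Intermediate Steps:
b(h, D) = 1/(2*D)
c = 56 (c = 8 - 2*(-3 - 5)*3 = 8 - (-16)*3 = 8 - 2*(-24) = 8 + 48 = 56)
8 + b(-1, 2)*c = 8 + ((½)/2)*56 = 8 + ((½)*(½))*56 = 8 + (¼)*56 = 8 + 14 = 22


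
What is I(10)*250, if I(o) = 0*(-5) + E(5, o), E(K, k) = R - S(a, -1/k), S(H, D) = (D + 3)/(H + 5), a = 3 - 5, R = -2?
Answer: -2225/3 ≈ -741.67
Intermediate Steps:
a = -2
S(H, D) = (3 + D)/(5 + H)
E(K, k) = -3 + 1/(3*k) (E(K, k) = -2 - (3 - 1/k)/(5 - 2) = -2 - (3 - 1/k)/3 = -2 - (1 - 1/(3*k)) = -2 + (-1 + 1/(3*k)) = -3 + 1/(3*k))
I(o) = -3 + 1/(3*o) (I(o) = 0*(-5) + (-3 + 1/(3*o)) = 0 + (-3 + 1/(3*o)) = -3 + 1/(3*o))
I(10)*250 = (-3 + (⅓)/10)*250 = (-3 + (⅓)*(⅒))*250 = (-3 + 1/30)*250 = -89/30*250 = -2225/3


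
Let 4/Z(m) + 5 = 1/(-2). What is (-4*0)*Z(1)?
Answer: 0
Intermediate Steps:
Z(m) = -8/11 (Z(m) = 4/(-5 + 1/(-2)) = 4/(-5 + 1*(-½)) = 4/(-5 - ½) = 4/(-11/2) = 4*(-2/11) = -8/11)
(-4*0)*Z(1) = -4*0*(-8/11) = 0*(-8/11) = 0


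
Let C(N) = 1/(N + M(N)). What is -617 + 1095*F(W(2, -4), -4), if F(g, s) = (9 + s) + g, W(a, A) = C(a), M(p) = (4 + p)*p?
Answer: 69107/14 ≈ 4936.2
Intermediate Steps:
M(p) = p*(4 + p)
C(N) = 1/(N + N*(4 + N))
W(a, A) = 1/(a*(5 + a))
F(g, s) = 9 + g + s
-617 + 1095*F(W(2, -4), -4) = -617 + 1095*(9 + 1/(2*(5 + 2)) - 4) = -617 + 1095*(9 + (½)/7 - 4) = -617 + 1095*(9 + (½)*(⅐) - 4) = -617 + 1095*(9 + 1/14 - 4) = -617 + 1095*(71/14) = -617 + 77745/14 = 69107/14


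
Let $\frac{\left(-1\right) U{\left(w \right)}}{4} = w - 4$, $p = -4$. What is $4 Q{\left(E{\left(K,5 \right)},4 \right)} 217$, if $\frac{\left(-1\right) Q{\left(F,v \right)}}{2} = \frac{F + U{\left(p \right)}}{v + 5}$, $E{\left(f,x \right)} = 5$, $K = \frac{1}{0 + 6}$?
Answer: $- \frac{64232}{9} \approx -7136.9$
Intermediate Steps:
$U{\left(w \right)} = 16 - 4 w$ ($U{\left(w \right)} = - 4 \left(w - 4\right) = - 4 \left(-4 + w\right) = 16 - 4 w$)
$K = \frac{1}{6} \approx 0.16667$
$Q{\left(F,v \right)} = - \frac{2 \left(32 + F\right)}{5 + v}$ ($Q{\left(F,v \right)} = - 2 \frac{F + \left(16 - -16\right)}{v + 5} = - 2 \frac{F + \left(16 + 16\right)}{5 + v} = - 2 \frac{F + 32}{5 + v} = - 2 \frac{32 + F}{5 + v} = - \frac{2 \left(32 + F\right)}{5 + v}$)
$4 Q{\left(E{\left(K,5 \right)},4 \right)} 217 = 4 \frac{2 \left(-32 - 5\right)}{5 + 4} \cdot 217 = 4 \frac{2 \left(-32 - 5\right)}{9} \cdot 217 = 4 \cdot 2 \cdot \frac{1}{9} \left(-37\right) 217 = 4 \left(- \frac{74}{9}\right) 217 = \left(- \frac{296}{9}\right) 217 = - \frac{64232}{9}$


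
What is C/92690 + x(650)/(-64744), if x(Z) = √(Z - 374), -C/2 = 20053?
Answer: -20053/46345 - √69/32372 ≈ -0.43295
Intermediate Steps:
C = -40106 (C = -2*20053 = -40106)
x(Z) = √(-374 + Z)
C/92690 + x(650)/(-64744) = -40106/92690 + √(-374 + 650)/(-64744) = -40106*1/92690 + √276*(-1/64744) = -20053/46345 + (2*√69)*(-1/64744) = -20053/46345 - √69/32372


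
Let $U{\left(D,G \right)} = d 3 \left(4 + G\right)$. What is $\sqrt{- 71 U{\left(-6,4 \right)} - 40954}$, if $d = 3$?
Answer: $i \sqrt{46066} \approx 214.63 i$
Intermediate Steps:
$U{\left(D,G \right)} = 36 + 9 G$ ($U{\left(D,G \right)} = 3 \cdot 3 \left(4 + G\right) = 9 \left(4 + G\right) = 36 + 9 G$)
$\sqrt{- 71 U{\left(-6,4 \right)} - 40954} = \sqrt{- 71 \left(36 + 9 \cdot 4\right) - 40954} = \sqrt{- 71 \left(36 + 36\right) - 40954} = \sqrt{\left(-71\right) 72 - 40954} = \sqrt{-5112 - 40954} = \sqrt{-46066} = i \sqrt{46066}$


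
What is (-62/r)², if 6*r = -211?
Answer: 138384/44521 ≈ 3.1083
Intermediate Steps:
r = -211/6 (r = (⅙)*(-211) = -211/6 ≈ -35.167)
(-62/r)² = (-62/(-211/6))² = (-62*(-6/211))² = (372/211)² = 138384/44521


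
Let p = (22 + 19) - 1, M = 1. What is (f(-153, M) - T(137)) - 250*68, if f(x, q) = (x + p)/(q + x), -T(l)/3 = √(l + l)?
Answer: -2583887/152 + 3*√274 ≈ -16950.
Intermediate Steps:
T(l) = -3*√2*√l (T(l) = -3*√(l + l) = -3*√2*√l)
p = 40 (p = 41 - 1 = 40)
f(x, q) = (40 + x)/(q + x) (f(x, q) = (x + 40)/(q + x) = (40 + x)/(q + x))
(f(-153, M) - T(137)) - 250*68 = ((40 - 153)/(1 - 153) - (-3)*√2*√137) - 250*68 = (-113/(-152) - (-3)*√274) - 17000 = (-1/152*(-113) + 3*√274) - 17000 = (113/152 + 3*√274) - 17000 = -2583887/152 + 3*√274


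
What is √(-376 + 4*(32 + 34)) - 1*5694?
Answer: -5694 + 4*I*√7 ≈ -5694.0 + 10.583*I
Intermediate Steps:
√(-376 + 4*(32 + 34)) - 1*5694 = √(-376 + 4*66) - 5694 = √(-376 + 264) - 5694 = √(-112) - 5694 = 4*I*√7 - 5694 = -5694 + 4*I*√7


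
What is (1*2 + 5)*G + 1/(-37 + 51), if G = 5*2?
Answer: 981/14 ≈ 70.071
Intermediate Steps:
G = 10
(1*2 + 5)*G + 1/(-37 + 51) = (1*2 + 5)*10 + 1/(-37 + 51) = (2 + 5)*10 + 1/14 = 7*10 + 1/14 = 70 + 1/14 = 981/14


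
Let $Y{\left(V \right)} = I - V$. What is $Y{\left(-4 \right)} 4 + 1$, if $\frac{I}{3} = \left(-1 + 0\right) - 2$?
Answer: $-19$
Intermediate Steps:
$I = -9$ ($I = 3 \left(\left(-1 + 0\right) - 2\right) = 3 \left(-1 - 2\right) = 3 \left(-3\right) = -9$)
$Y{\left(V \right)} = -9 - V$
$Y{\left(-4 \right)} 4 + 1 = \left(-9 - -4\right) 4 + 1 = \left(-9 + 4\right) 4 + 1 = \left(-5\right) 4 + 1 = -20 + 1 = -19$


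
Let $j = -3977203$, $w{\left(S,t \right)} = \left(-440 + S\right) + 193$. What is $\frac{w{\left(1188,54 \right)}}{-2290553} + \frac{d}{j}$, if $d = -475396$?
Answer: $\frac{1085177185965}{9109994263259} \approx 0.11912$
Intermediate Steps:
$w{\left(S,t \right)} = -247 + S$
$\frac{w{\left(1188,54 \right)}}{-2290553} + \frac{d}{j} = \frac{-247 + 1188}{-2290553} - \frac{475396}{-3977203} = 941 \left(- \frac{1}{2290553}\right) - - \frac{475396}{3977203} = - \frac{941}{2290553} + \frac{475396}{3977203} = \frac{1085177185965}{9109994263259}$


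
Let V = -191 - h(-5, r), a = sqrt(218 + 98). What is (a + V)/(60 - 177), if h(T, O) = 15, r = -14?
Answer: 206/117 - 2*sqrt(79)/117 ≈ 1.6087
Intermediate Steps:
a = 2*sqrt(79) (a = sqrt(316) = 2*sqrt(79) ≈ 17.776)
V = -206 (V = -191 - 1*15 = -191 - 15 = -206)
(a + V)/(60 - 177) = (2*sqrt(79) - 206)/(60 - 177) = (-206 + 2*sqrt(79))/(-117) = (-206 + 2*sqrt(79))*(-1/117) = 206/117 - 2*sqrt(79)/117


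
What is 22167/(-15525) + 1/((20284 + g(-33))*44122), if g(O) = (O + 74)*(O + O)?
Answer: -636748319061/445956496700 ≈ -1.4278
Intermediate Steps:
g(O) = 2*O*(74 + O) (g(O) = (74 + O)*(2*O) = 2*O*(74 + O))
22167/(-15525) + 1/((20284 + g(-33))*44122) = 22167/(-15525) + 1/((20284 + 2*(-33)*(74 - 33))*44122) = 22167*(-1/15525) + (1/44122)/(20284 + 2*(-33)*41) = -821/575 + (1/44122)/(20284 - 2706) = -821/575 + (1/44122)/17578 = -821/575 + (1/17578)*(1/44122) = -821/575 + 1/775576516 = -636748319061/445956496700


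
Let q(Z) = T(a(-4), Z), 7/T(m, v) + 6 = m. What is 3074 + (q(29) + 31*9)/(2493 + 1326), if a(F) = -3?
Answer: 105658958/34371 ≈ 3074.1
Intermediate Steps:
T(m, v) = 7/(-6 + m)
q(Z) = -7/9 (q(Z) = 7/(-6 - 3) = 7/(-9) = 7*(-⅑) = -7/9)
3074 + (q(29) + 31*9)/(2493 + 1326) = 3074 + (-7/9 + 31*9)/(2493 + 1326) = 3074 + (-7/9 + 279)/3819 = 3074 + (2504/9)*(1/3819) = 3074 + 2504/34371 = 105658958/34371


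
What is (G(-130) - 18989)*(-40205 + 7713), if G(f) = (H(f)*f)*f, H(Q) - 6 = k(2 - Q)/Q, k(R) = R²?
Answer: 70920580828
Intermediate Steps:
H(Q) = 6 + (2 - Q)²/Q
G(f) = f²*(6 + (-2 + f)²/f) (G(f) = ((6 + (-2 + f)²/f)*f)*f = (f*(6 + (-2 + f)²/f))*f = f²*(6 + (-2 + f)²/f))
(G(-130) - 18989)*(-40205 + 7713) = (-130*((-2 - 130)² + 6*(-130)) - 18989)*(-40205 + 7713) = (-130*((-132)² - 780) - 18989)*(-32492) = (-130*(17424 - 780) - 18989)*(-32492) = (-130*16644 - 18989)*(-32492) = (-2163720 - 18989)*(-32492) = -2182709*(-32492) = 70920580828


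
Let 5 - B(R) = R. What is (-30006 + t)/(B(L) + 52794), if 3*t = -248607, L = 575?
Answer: -37625/17408 ≈ -2.1614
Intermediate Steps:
B(R) = 5 - R
t = -82869 (t = (1/3)*(-248607) = -82869)
(-30006 + t)/(B(L) + 52794) = (-30006 - 82869)/((5 - 1*575) + 52794) = -112875/((5 - 575) + 52794) = -112875/(-570 + 52794) = -112875/52224 = -112875*1/52224 = -37625/17408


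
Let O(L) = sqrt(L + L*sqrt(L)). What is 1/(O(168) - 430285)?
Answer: -1/(430285 - sqrt(168 + 336*sqrt(42))) ≈ -2.3243e-6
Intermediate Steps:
O(L) = sqrt(L + L**(3/2))
1/(O(168) - 430285) = 1/(sqrt(168 + 168**(3/2)) - 430285) = 1/(sqrt(168 + 336*sqrt(42)) - 430285) = 1/(-430285 + sqrt(168 + 336*sqrt(42)))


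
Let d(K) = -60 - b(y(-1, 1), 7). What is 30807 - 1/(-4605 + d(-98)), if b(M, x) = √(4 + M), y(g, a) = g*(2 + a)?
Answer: 143745463/4666 ≈ 30807.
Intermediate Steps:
d(K) = -61 (d(K) = -60 - √(4 - (2 + 1)) = -60 - √(4 - 1*3) = -60 - √(4 - 3) = -60 - √1 = -60 - 1*1 = -60 - 1 = -61)
30807 - 1/(-4605 + d(-98)) = 30807 - 1/(-4605 - 61) = 30807 - 1/(-4666) = 30807 - 1*(-1/4666) = 30807 + 1/4666 = 143745463/4666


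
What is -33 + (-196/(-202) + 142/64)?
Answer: -96349/3232 ≈ -29.811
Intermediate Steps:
-33 + (-196/(-202) + 142/64) = -33 + (-196*(-1/202) + 142*(1/64)) = -33 + (98/101 + 71/32) = -33 + 10307/3232 = -96349/3232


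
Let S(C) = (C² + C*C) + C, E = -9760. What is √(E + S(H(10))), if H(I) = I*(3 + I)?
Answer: √24170 ≈ 155.47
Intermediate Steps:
S(C) = C + 2*C² (S(C) = (C² + C²) + C = 2*C² + C = C + 2*C²)
√(E + S(H(10))) = √(-9760 + (10*(3 + 10))*(1 + 2*(10*(3 + 10)))) = √(-9760 + (10*13)*(1 + 2*(10*13))) = √(-9760 + 130*(1 + 2*130)) = √(-9760 + 130*(1 + 260)) = √(-9760 + 130*261) = √(-9760 + 33930) = √24170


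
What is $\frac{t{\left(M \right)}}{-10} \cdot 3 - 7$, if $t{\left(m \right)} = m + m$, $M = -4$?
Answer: $- \frac{23}{5} \approx -4.6$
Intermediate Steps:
$t{\left(m \right)} = 2 m$
$\frac{t{\left(M \right)}}{-10} \cdot 3 - 7 = \frac{2 \left(-4\right)}{-10} \cdot 3 - 7 = \left(-8\right) \left(- \frac{1}{10}\right) 3 - 7 = \frac{4}{5} \cdot 3 - 7 = \frac{12}{5} - 7 = - \frac{23}{5}$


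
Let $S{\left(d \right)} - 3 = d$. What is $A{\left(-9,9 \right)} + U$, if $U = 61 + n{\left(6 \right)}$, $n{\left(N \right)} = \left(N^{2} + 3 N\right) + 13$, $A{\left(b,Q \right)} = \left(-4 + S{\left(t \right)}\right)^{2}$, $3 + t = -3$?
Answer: $177$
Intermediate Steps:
$t = -6$ ($t = -3 - 3 = -6$)
$S{\left(d \right)} = 3 + d$
$A{\left(b,Q \right)} = 49$ ($A{\left(b,Q \right)} = \left(-4 + \left(3 - 6\right)\right)^{2} = \left(-4 - 3\right)^{2} = \left(-7\right)^{2} = 49$)
$n{\left(N \right)} = 13 + N^{2} + 3 N$
$U = 128$ ($U = 61 + \left(13 + 6^{2} + 3 \cdot 6\right) = 61 + \left(13 + 36 + 18\right) = 61 + 67 = 128$)
$A{\left(-9,9 \right)} + U = 49 + 128 = 177$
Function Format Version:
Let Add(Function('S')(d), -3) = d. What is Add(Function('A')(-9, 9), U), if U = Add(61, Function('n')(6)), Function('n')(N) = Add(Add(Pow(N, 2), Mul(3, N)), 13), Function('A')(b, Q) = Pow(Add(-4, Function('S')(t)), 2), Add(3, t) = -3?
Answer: 177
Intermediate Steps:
t = -6 (t = Add(-3, -3) = -6)
Function('S')(d) = Add(3, d)
Function('A')(b, Q) = 49 (Function('A')(b, Q) = Pow(Add(-4, Add(3, -6)), 2) = Pow(Add(-4, -3), 2) = Pow(-7, 2) = 49)
Function('n')(N) = Add(13, Pow(N, 2), Mul(3, N))
U = 128 (U = Add(61, Add(13, Pow(6, 2), Mul(3, 6))) = Add(61, Add(13, 36, 18)) = Add(61, 67) = 128)
Add(Function('A')(-9, 9), U) = Add(49, 128) = 177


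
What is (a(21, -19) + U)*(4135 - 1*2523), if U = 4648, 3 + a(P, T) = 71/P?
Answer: 157356992/21 ≈ 7.4932e+6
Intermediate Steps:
a(P, T) = -3 + 71/P
(a(21, -19) + U)*(4135 - 1*2523) = ((-3 + 71/21) + 4648)*(4135 - 1*2523) = ((-3 + 71*(1/21)) + 4648)*(4135 - 2523) = ((-3 + 71/21) + 4648)*1612 = (8/21 + 4648)*1612 = (97616/21)*1612 = 157356992/21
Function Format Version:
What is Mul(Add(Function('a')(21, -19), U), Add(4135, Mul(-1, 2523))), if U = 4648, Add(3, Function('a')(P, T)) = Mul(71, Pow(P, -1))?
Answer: Rational(157356992, 21) ≈ 7.4932e+6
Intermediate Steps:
Function('a')(P, T) = Add(-3, Mul(71, Pow(P, -1)))
Mul(Add(Function('a')(21, -19), U), Add(4135, Mul(-1, 2523))) = Mul(Add(Add(-3, Mul(71, Pow(21, -1))), 4648), Add(4135, Mul(-1, 2523))) = Mul(Add(Add(-3, Mul(71, Rational(1, 21))), 4648), Add(4135, -2523)) = Mul(Add(Add(-3, Rational(71, 21)), 4648), 1612) = Mul(Add(Rational(8, 21), 4648), 1612) = Mul(Rational(97616, 21), 1612) = Rational(157356992, 21)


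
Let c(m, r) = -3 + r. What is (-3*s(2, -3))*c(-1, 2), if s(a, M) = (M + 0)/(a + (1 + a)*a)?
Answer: -9/8 ≈ -1.1250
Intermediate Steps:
s(a, M) = M/(a + a*(1 + a))
(-3*s(2, -3))*c(-1, 2) = (-(-9)/(2*(2 + 2)))*(-3 + 2) = -(-9)/(2*4)*(-1) = -3*(-3/8)*(-1) = (9/8)*(-1) = -9/8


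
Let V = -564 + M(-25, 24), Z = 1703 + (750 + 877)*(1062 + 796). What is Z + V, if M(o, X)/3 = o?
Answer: 3024030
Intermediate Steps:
M(o, X) = 3*o
Z = 3024669 (Z = 1703 + 1627*1858 = 1703 + 3022966 = 3024669)
V = -639 (V = -564 + 3*(-25) = -564 - 75 = -639)
Z + V = 3024669 - 639 = 3024030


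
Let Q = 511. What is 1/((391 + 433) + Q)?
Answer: 1/1335 ≈ 0.00074906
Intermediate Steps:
1/((391 + 433) + Q) = 1/((391 + 433) + 511) = 1/(824 + 511) = 1/1335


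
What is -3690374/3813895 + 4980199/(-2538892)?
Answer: -978048865197/333898879460 ≈ -2.9292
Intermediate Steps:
-3690374/3813895 + 4980199/(-2538892) = -3690374*1/3813895 + 4980199*(-1/2538892) = -3690374/3813895 - 171731/87548 = -978048865197/333898879460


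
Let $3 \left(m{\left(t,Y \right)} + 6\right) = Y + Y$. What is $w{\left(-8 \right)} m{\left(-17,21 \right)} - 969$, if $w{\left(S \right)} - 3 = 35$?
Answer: $-665$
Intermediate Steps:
$m{\left(t,Y \right)} = -6 + \frac{2 Y}{3}$ ($m{\left(t,Y \right)} = -6 + \frac{Y + Y}{3} = -6 + \frac{2 Y}{3}$)
$w{\left(S \right)} = 38$ ($w{\left(S \right)} = 3 + 35 = 38$)
$w{\left(-8 \right)} m{\left(-17,21 \right)} - 969 = 38 \left(-6 + \frac{2}{3} \cdot 21\right) - 969 = 38 \left(-6 + 14\right) - 969 = 38 \cdot 8 - 969 = 304 - 969 = -665$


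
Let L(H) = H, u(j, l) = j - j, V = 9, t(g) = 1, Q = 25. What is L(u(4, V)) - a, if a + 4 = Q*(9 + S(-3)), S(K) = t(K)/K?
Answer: -638/3 ≈ -212.67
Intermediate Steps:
u(j, l) = 0
S(K) = 1/K
a = 638/3 (a = -4 + 25*(9 + 1/(-3)) = -4 + 25*(9 - ⅓) = -4 + 25*(26/3) = -4 + 650/3 = 638/3 ≈ 212.67)
L(u(4, V)) - a = 0 - 1*638/3 = 0 - 638/3 = -638/3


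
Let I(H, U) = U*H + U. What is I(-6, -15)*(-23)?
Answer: -1725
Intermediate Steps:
I(H, U) = U + H*U (I(H, U) = H*U + U = U + H*U)
I(-6, -15)*(-23) = -15*(1 - 6)*(-23) = -15*(-5)*(-23) = 75*(-23) = -1725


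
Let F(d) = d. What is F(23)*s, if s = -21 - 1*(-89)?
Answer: 1564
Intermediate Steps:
s = 68 (s = -21 + 89 = 68)
F(23)*s = 23*68 = 1564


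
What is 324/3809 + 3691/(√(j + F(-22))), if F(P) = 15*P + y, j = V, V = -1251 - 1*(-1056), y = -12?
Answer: 324/3809 - 3691*I*√537/537 ≈ 0.085062 - 159.28*I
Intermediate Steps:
V = -195 (V = -1251 + 1056 = -195)
j = -195
F(P) = -12 + 15*P (F(P) = 15*P - 12 = -12 + 15*P)
324/3809 + 3691/(√(j + F(-22))) = 324/3809 + 3691/(√(-195 + (-12 + 15*(-22)))) = 324*(1/3809) + 3691/(√(-195 + (-12 - 330))) = 324/3809 + 3691/(√(-195 - 342)) = 324/3809 + 3691/(√(-537)) = 324/3809 + 3691/((I*√537)) = 324/3809 + 3691*(-I*√537/537) = 324/3809 - 3691*I*√537/537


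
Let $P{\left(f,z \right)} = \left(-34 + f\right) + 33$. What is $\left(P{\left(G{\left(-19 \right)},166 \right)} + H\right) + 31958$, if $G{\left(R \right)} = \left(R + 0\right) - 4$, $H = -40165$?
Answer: $-8231$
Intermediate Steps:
$G{\left(R \right)} = -4 + R$ ($G{\left(R \right)} = R - 4 = -4 + R$)
$P{\left(f,z \right)} = -1 + f$
$\left(P{\left(G{\left(-19 \right)},166 \right)} + H\right) + 31958 = \left(\left(-1 - 23\right) - 40165\right) + 31958 = \left(-24 - 40165\right) + 31958 = -40189 + 31958 = -8231$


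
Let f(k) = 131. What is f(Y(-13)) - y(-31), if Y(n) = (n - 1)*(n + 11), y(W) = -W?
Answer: 100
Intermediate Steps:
Y(n) = (-1 + n)*(11 + n)
f(Y(-13)) - y(-31) = 131 - (-1)*(-31) = 131 - 1*31 = 131 - 31 = 100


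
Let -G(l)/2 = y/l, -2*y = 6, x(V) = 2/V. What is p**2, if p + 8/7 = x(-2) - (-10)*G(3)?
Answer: 15625/49 ≈ 318.88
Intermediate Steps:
y = -3 (y = -1/2*6 = -3)
G(l) = 6/l (G(l) = -(-6)/l = 6/l)
p = 125/7 (p = -8/7 + (2/(-2) - (-10)*6/3) = -8/7 + (2*(-1/2) - (-10)*6*(1/3)) = -8/7 + (-1 - (-10)*2) = -8/7 + (-1 - 1*(-20)) = -8/7 + (-1 + 20) = -8/7 + 19 = 125/7 ≈ 17.857)
p**2 = (125/7)**2 = 15625/49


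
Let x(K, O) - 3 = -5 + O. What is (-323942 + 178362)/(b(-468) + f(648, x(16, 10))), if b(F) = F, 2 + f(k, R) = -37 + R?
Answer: 145580/499 ≈ 291.74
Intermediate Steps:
x(K, O) = -2 + O (x(K, O) = 3 + (-5 + O) = -2 + O)
f(k, R) = -39 + R (f(k, R) = -2 + (-37 + R) = -39 + R)
(-323942 + 178362)/(b(-468) + f(648, x(16, 10))) = (-323942 + 178362)/(-468 + (-39 + (-2 + 10))) = -145580/(-468 + (-39 + 8)) = -145580/(-468 - 31) = -145580/(-499) = -145580*(-1/499) = 145580/499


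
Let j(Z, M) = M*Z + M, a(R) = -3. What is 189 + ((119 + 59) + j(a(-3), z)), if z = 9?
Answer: 349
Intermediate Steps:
j(Z, M) = M + M*Z
189 + ((119 + 59) + j(a(-3), z)) = 189 + ((119 + 59) + 9*(1 - 3)) = 189 + (178 + 9*(-2)) = 189 + (178 - 18) = 189 + 160 = 349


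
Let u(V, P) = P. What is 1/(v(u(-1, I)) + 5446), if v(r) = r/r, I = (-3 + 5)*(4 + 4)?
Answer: 1/5447 ≈ 0.00018359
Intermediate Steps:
I = 16 (I = 2*8 = 16)
v(r) = 1
1/(v(u(-1, I)) + 5446) = 1/(1 + 5446) = 1/5447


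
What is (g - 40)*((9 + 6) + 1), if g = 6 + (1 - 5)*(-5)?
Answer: -224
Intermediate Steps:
g = 26 (g = 6 - 4*(-5) = 6 + 20 = 26)
(g - 40)*((9 + 6) + 1) = (26 - 40)*((9 + 6) + 1) = -14*(15 + 1) = -14*16 = -224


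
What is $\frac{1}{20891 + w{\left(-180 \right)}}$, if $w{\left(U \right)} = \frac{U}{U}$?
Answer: $\frac{1}{20892} \approx 4.7865 \cdot 10^{-5}$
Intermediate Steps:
$w{\left(U \right)} = 1$
$\frac{1}{20891 + w{\left(-180 \right)}} = \frac{1}{20891 + 1} = \frac{1}{20892}$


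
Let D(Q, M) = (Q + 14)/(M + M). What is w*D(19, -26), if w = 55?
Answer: -1815/52 ≈ -34.904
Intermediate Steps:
D(Q, M) = (14 + Q)/(2*M) (D(Q, M) = (14 + Q)/((2*M)) = (14 + Q)*(1/(2*M)) = (14 + Q)/(2*M))
w*D(19, -26) = 55*((½)*(14 + 19)/(-26)) = 55*((½)*(-1/26)*33) = 55*(-33/52) = -1815/52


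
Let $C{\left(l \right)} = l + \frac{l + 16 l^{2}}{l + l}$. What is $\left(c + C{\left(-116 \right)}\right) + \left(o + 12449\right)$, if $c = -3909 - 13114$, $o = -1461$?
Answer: $- \frac{14157}{2} \approx -7078.5$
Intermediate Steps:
$c = -17023$
$C{\left(l \right)} = l + \frac{l + 16 l^{2}}{2 l}$
$\left(c + C{\left(-116 \right)}\right) + \left(o + 12449\right) = \left(-17023 + \left(\frac{1}{2} + 9 \left(-116\right)\right)\right) + \left(-1461 + 12449\right) = \left(-17023 + \left(\frac{1}{2} - 1044\right)\right) + 10988 = \left(-17023 - \frac{2087}{2}\right) + 10988 = - \frac{36133}{2} + 10988 = - \frac{14157}{2}$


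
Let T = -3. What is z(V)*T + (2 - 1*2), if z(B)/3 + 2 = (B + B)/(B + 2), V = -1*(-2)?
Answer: 9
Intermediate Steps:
V = 2
z(B) = -6 + 6*B/(2 + B) (z(B) = -6 + 3*((B + B)/(B + 2)) = -6 + 3*((2*B)/(2 + B)) = -6 + 3*(2*B/(2 + B)) = -6 + 6*B/(2 + B))
z(V)*T + (2 - 1*2) = -12/(2 + 2)*(-3) + (2 - 1*2) = -12/4*(-3) + (2 - 2) = -12*¼*(-3) + 0 = -3*(-3) + 0 = 9 + 0 = 9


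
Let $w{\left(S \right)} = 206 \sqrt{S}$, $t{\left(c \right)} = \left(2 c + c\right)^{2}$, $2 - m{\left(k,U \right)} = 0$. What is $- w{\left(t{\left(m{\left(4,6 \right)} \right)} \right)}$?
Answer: $-1236$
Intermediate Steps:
$m{\left(k,U \right)} = 2$ ($m{\left(k,U \right)} = 2 - 0 = 2 + 0 = 2$)
$t{\left(c \right)} = 9 c^{2}$ ($t{\left(c \right)} = \left(3 c\right)^{2} = 9 c^{2}$)
$- w{\left(t{\left(m{\left(4,6 \right)} \right)} \right)} = - 206 \sqrt{9 \cdot 2^{2}} = - 206 \sqrt{9 \cdot 4} = - 206 \sqrt{36} = - 206 \cdot 6 = \left(-1\right) 1236 = -1236$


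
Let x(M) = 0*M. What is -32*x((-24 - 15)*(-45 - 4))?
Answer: 0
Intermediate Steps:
x(M) = 0
-32*x((-24 - 15)*(-45 - 4)) = -32*0 = 0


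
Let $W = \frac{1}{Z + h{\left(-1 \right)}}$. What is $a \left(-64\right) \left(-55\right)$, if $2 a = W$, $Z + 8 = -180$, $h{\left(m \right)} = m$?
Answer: $- \frac{1760}{189} \approx -9.3122$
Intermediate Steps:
$Z = -188$ ($Z = -8 - 180 = -188$)
$W = - \frac{1}{189}$ ($W = \frac{1}{-188 - 1} = \frac{1}{-189} = - \frac{1}{189} \approx -0.005291$)
$a = - \frac{1}{378}$ ($a = \frac{1}{2} \left(- \frac{1}{189}\right) = - \frac{1}{378} \approx -0.0026455$)
$a \left(-64\right) \left(-55\right) = \left(- \frac{1}{378}\right) \left(-64\right) \left(-55\right) = \frac{32}{189} \left(-55\right) = - \frac{1760}{189}$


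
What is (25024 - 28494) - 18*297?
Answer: -8816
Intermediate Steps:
(25024 - 28494) - 18*297 = -3470 - 5346 = -8816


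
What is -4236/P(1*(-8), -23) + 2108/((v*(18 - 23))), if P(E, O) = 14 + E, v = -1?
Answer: -1422/5 ≈ -284.40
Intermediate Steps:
-4236/P(1*(-8), -23) + 2108/((v*(18 - 23))) = -4236/(14 + 1*(-8)) + 2108/((-(18 - 23))) = -4236/(14 - 8) + 2108/((-1*(-5))) = -4236/6 + 2108/5 = -4236*1/6 + 2108*(1/5) = -706 + 2108/5 = -1422/5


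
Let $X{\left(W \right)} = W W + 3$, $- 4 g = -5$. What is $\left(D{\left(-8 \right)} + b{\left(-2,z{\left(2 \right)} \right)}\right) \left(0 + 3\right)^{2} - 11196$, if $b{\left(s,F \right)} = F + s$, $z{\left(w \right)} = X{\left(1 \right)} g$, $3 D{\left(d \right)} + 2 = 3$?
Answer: $-11166$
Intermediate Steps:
$g = \frac{5}{4}$ ($g = \left(- \frac{1}{4}\right) \left(-5\right) = \frac{5}{4} \approx 1.25$)
$X{\left(W \right)} = 3 + W^{2}$ ($X{\left(W \right)} = W^{2} + 3 = 3 + W^{2}$)
$D{\left(d \right)} = \frac{1}{3}$ ($D{\left(d \right)} = - \frac{2}{3} + \frac{1}{3} \cdot 3 = - \frac{2}{3} + 1 = \frac{1}{3}$)
$z{\left(w \right)} = 5$ ($z{\left(w \right)} = \left(3 + 1^{2}\right) \frac{5}{4} = \left(3 + 1\right) \frac{5}{4} = 4 \cdot \frac{5}{4} = 5$)
$\left(D{\left(-8 \right)} + b{\left(-2,z{\left(2 \right)} \right)}\right) \left(0 + 3\right)^{2} - 11196 = \left(\frac{1}{3} + \left(5 - 2\right)\right) \left(0 + 3\right)^{2} - 11196 = \left(\frac{1}{3} + 3\right) 3^{2} - 11196 = \frac{10}{3} \cdot 9 - 11196 = 30 - 11196 = -11166$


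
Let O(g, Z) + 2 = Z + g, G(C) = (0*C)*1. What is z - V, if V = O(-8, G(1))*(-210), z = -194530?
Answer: -196630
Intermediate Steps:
G(C) = 0 (G(C) = 0*1 = 0)
O(g, Z) = -2 + Z + g (O(g, Z) = -2 + (Z + g) = -2 + Z + g)
V = 2100 (V = (-2 + 0 - 8)*(-210) = -10*(-210) = 2100)
z - V = -194530 - 1*2100 = -194530 - 2100 = -196630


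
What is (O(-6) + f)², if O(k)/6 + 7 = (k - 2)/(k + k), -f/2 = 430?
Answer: 806404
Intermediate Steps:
f = -860 (f = -2*430 = -860)
O(k) = -42 + 3*(-2 + k)/k (O(k) = -42 + 6*((k - 2)/(k + k)) = -42 + 6*((-2 + k)/((2*k))) = -42 + 6*((-2 + k)*(1/(2*k))) = -42 + 6*((-2 + k)/(2*k)) = -42 + 3*(-2 + k)/k)
(O(-6) + f)² = ((-39 - 6/(-6)) - 860)² = ((-39 - 6*(-⅙)) - 860)² = ((-39 + 1) - 860)² = (-38 - 860)² = (-898)² = 806404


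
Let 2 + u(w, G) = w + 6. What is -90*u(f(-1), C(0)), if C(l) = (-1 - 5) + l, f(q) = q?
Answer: -270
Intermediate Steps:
C(l) = -6 + l
u(w, G) = 4 + w (u(w, G) = -2 + (w + 6) = -2 + (6 + w) = 4 + w)
-90*u(f(-1), C(0)) = -90*(4 - 1) = -90*3 = -270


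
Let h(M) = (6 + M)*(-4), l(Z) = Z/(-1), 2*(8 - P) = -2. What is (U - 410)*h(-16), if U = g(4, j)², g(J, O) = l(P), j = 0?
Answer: -13160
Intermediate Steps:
P = 9 (P = 8 - ½*(-2) = 8 + 1 = 9)
l(Z) = -Z (l(Z) = Z*(-1) = -Z)
g(J, O) = -9 (g(J, O) = -1*9 = -9)
h(M) = -24 - 4*M
U = 81 (U = (-9)² = 81)
(U - 410)*h(-16) = (81 - 410)*(-24 - 4*(-16)) = -329*(-24 + 64) = -329*40 = -13160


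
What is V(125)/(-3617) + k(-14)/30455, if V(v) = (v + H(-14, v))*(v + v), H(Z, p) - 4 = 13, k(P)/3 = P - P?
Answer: -35500/3617 ≈ -9.8148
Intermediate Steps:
k(P) = 0 (k(P) = 3*(P - P) = 3*0 = 0)
H(Z, p) = 17 (H(Z, p) = 4 + 13 = 17)
V(v) = 2*v*(17 + v) (V(v) = (v + 17)*(v + v) = (17 + v)*(2*v) = 2*v*(17 + v))
V(125)/(-3617) + k(-14)/30455 = (2*125*(17 + 125))/(-3617) + 0/30455 = (2*125*142)*(-1/3617) + 0*(1/30455) = 35500*(-1/3617) + 0 = -35500/3617 + 0 = -35500/3617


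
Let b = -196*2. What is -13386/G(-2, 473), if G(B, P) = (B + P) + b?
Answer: -13386/79 ≈ -169.44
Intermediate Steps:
b = -392
G(B, P) = -392 + B + P (G(B, P) = (B + P) - 392 = -392 + B + P)
-13386/G(-2, 473) = -13386/(-392 - 2 + 473) = -13386/79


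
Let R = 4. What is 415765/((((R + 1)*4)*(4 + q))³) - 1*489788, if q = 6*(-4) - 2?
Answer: -8344420281553/17036800 ≈ -4.8979e+5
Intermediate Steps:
q = -26 (q = -24 - 2 = -26)
415765/((((R + 1)*4)*(4 + q))³) - 1*489788 = 415765/((((4 + 1)*4)*(4 - 26))³) - 1*489788 = 415765/(((5*4)*(-22))³) - 489788 = 415765/((20*(-22))³) - 489788 = 415765/((-440)³) - 489788 = 415765/(-85184000) - 489788 = 415765*(-1/85184000) - 489788 = -83153/17036800 - 489788 = -8344420281553/17036800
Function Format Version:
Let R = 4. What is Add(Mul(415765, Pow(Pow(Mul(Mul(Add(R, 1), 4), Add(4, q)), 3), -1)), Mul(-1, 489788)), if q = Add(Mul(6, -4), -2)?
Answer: Rational(-8344420281553, 17036800) ≈ -4.8979e+5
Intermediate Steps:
q = -26 (q = Add(-24, -2) = -26)
Add(Mul(415765, Pow(Pow(Mul(Mul(Add(R, 1), 4), Add(4, q)), 3), -1)), Mul(-1, 489788)) = Add(Mul(415765, Pow(Pow(Mul(Mul(Add(4, 1), 4), Add(4, -26)), 3), -1)), Mul(-1, 489788)) = Add(Mul(415765, Pow(Pow(Mul(Mul(5, 4), -22), 3), -1)), -489788) = Add(Mul(415765, Pow(Pow(Mul(20, -22), 3), -1)), -489788) = Add(Mul(415765, Pow(Pow(-440, 3), -1)), -489788) = Add(Mul(415765, Pow(-85184000, -1)), -489788) = Add(Mul(415765, Rational(-1, 85184000)), -489788) = Add(Rational(-83153, 17036800), -489788) = Rational(-8344420281553, 17036800)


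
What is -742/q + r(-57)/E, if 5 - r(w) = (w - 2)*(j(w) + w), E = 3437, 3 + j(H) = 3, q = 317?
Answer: -3614740/1089529 ≈ -3.3177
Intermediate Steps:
j(H) = 0 (j(H) = -3 + 3 = 0)
r(w) = 5 - w*(-2 + w) (r(w) = 5 - (w - 2)*(0 + w) = 5 - (-2 + w)*w = 5 - w*(-2 + w))
-742/q + r(-57)/E = -742/317 + (5 - 1*(-57)² + 2*(-57))/3437 = -742*1/317 + (5 - 1*3249 - 114)*(1/3437) = -742/317 + (5 - 3249 - 114)*(1/3437) = -742/317 - 3358*1/3437 = -742/317 - 3358/3437 = -3614740/1089529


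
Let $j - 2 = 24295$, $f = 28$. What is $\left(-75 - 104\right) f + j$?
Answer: $19285$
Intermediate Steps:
$j = 24297$ ($j = 2 + 24295 = 24297$)
$\left(-75 - 104\right) f + j = \left(-75 - 104\right) 28 + 24297 = \left(-179\right) 28 + 24297 = -5012 + 24297 = 19285$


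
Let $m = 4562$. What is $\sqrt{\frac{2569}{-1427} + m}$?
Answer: $\frac{3 \sqrt{1031785215}}{1427} \approx 67.529$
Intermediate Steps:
$\sqrt{\frac{2569}{-1427} + m} = \sqrt{\frac{2569}{-1427} + 4562} = \sqrt{2569 \left(- \frac{1}{1427}\right) + 4562} = \sqrt{- \frac{2569}{1427} + 4562} = \sqrt{\frac{6507405}{1427}} = \frac{3 \sqrt{1031785215}}{1427}$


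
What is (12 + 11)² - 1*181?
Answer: 348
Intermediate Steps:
(12 + 11)² - 1*181 = 23² - 181 = 529 - 181 = 348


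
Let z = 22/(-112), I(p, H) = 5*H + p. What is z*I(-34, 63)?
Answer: -3091/56 ≈ -55.196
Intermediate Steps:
I(p, H) = p + 5*H
z = -11/56 (z = 22*(-1/112) = -11/56 ≈ -0.19643)
z*I(-34, 63) = -11*(-34 + 5*63)/56 = -11*(-34 + 315)/56 = -11/56*281 = -3091/56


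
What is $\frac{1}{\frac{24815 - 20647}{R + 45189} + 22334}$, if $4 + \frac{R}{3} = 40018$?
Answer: $\frac{165231}{3690273322} \approx 4.4775 \cdot 10^{-5}$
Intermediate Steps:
$R = 120042$ ($R = -12 + 3 \cdot 40018 = -12 + 120054 = 120042$)
$\frac{1}{\frac{24815 - 20647}{R + 45189} + 22334} = \frac{1}{\frac{24815 - 20647}{120042 + 45189} + 22334} = \frac{1}{\frac{4168}{165231} + 22334} = \frac{1}{\frac{3690273322}{165231}} = \frac{165231}{3690273322}$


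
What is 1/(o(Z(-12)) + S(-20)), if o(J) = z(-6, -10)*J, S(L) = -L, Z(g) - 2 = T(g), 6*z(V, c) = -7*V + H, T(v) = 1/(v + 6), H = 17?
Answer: 36/1369 ≈ 0.026297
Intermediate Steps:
T(v) = 1/(6 + v)
z(V, c) = 17/6 - 7*V/6 (z(V, c) = (-7*V + 17)/6 = (17 - 7*V)/6 = 17/6 - 7*V/6)
Z(g) = 2 + 1/(6 + g)
o(J) = 59*J/6 (o(J) = (17/6 - 7/6*(-6))*J = (17/6 + 7)*J = 59*J/6)
1/(o(Z(-12)) + S(-20)) = 1/(59*((13 + 2*(-12))/(6 - 12))/6 - 1*(-20)) = 1/(59*((13 - 24)/(-6))/6 + 20) = 1/(59*(-1/6*(-11))/6 + 20) = 1/((59/6)*(11/6) + 20) = 1/(649/36 + 20) = 1/(1369/36) = 36/1369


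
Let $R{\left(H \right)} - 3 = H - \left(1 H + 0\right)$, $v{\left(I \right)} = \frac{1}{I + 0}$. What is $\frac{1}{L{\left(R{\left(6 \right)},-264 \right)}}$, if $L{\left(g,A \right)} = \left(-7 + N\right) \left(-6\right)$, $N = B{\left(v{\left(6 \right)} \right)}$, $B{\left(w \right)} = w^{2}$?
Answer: $\frac{6}{251} \approx 0.023904$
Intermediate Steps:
$v{\left(I \right)} = \frac{1}{I}$
$N = \frac{1}{36}$ ($N = \left(\frac{1}{6}\right)^{2} = \frac{1}{36} \approx 0.027778$)
$R{\left(H \right)} = 3$ ($R{\left(H \right)} = 3 + \left(H - \left(1 H + 0\right)\right) = 3 + \left(H - \left(H + 0\right)\right) = 3 + \left(H - H\right) = 3 + 0 = 3$)
$L{\left(g,A \right)} = \frac{251}{6}$ ($L{\left(g,A \right)} = \left(-7 + \frac{1}{36}\right) \left(-6\right) = \left(- \frac{251}{36}\right) \left(-6\right) = \frac{251}{6}$)
$\frac{1}{L{\left(R{\left(6 \right)},-264 \right)}} = \frac{1}{\frac{251}{6}} = \frac{6}{251}$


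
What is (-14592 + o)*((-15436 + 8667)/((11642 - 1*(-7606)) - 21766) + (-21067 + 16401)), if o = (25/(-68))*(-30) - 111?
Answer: 5865555430413/85612 ≈ 6.8513e+7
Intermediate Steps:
o = -3399/34 (o = (25*(-1/68))*(-30) - 111 = -25/68*(-30) - 111 = 375/34 - 111 = -3399/34 ≈ -99.971)
(-14592 + o)*((-15436 + 8667)/((11642 - 1*(-7606)) - 21766) + (-21067 + 16401)) = (-14592 - 3399/34)*((-15436 + 8667)/((11642 - 1*(-7606)) - 21766) + (-21067 + 16401)) = -499527*(-6769/((11642 + 7606) - 21766) - 4666)/34 = -499527*(-6769/(19248 - 21766) - 4666)/34 = -499527*(-6769/(-2518) - 4666)/34 = -499527*(-6769*(-1/2518) - 4666)/34 = -499527*(6769/2518 - 4666)/34 = -499527/34*(-11742219/2518) = 5865555430413/85612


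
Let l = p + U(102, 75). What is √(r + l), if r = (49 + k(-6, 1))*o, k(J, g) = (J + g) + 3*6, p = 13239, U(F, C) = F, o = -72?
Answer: √8877 ≈ 94.218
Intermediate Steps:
k(J, g) = 18 + J + g (k(J, g) = (J + g) + 18 = 18 + J + g)
l = 13341 (l = 13239 + 102 = 13341)
r = -4464 (r = (49 + (18 - 6 + 1))*(-72) = (49 + 13)*(-72) = 62*(-72) = -4464)
√(r + l) = √(-4464 + 13341) = √8877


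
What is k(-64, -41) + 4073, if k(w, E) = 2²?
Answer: 4077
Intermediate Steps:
k(w, E) = 4
k(-64, -41) + 4073 = 4 + 4073 = 4077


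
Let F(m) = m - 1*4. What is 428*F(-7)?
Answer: -4708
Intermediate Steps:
F(m) = -4 + m (F(m) = m - 4 = -4 + m)
428*F(-7) = 428*(-4 - 7) = 428*(-11) = -4708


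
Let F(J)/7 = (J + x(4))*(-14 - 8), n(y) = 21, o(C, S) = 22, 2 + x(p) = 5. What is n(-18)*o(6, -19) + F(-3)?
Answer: 462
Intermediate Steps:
x(p) = 3 (x(p) = -2 + 5 = 3)
F(J) = -462 - 154*J (F(J) = 7*((J + 3)*(-14 - 8)) = 7*((3 + J)*(-22)) = 7*(-66 - 22*J) = -462 - 154*J)
n(-18)*o(6, -19) + F(-3) = 21*22 + (-462 - 154*(-3)) = 462 + (-462 + 462) = 462 + 0 = 462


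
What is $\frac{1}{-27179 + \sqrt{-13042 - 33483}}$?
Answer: $- \frac{27179}{738744566} - \frac{5 i \sqrt{1861}}{738744566} \approx -3.6791 \cdot 10^{-5} - 2.9198 \cdot 10^{-7} i$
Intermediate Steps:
$\frac{1}{-27179 + \sqrt{-13042 - 33483}} = \frac{1}{-27179 + \sqrt{-46525}} = \frac{1}{-27179 + 5 i \sqrt{1861}}$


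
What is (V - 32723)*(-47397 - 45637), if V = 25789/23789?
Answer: 72419680530372/23789 ≈ 3.0442e+9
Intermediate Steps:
V = 25789/23789 (V = 25789*(1/23789) = 25789/23789 ≈ 1.0841)
(V - 32723)*(-47397 - 45637) = (25789/23789 - 32723)*(-47397 - 45637) = -778421658/23789*(-93034) = 72419680530372/23789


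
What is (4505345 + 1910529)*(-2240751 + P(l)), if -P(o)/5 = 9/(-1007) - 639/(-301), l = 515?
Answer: -4357600780202467698/303107 ≈ -1.4376e+13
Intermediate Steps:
P(o) = -3203820/303107 (P(o) = -5*(9/(-1007) - 639/(-301)) = -5*(9*(-1/1007) - 639*(-1/301)) = -5*(-9/1007 + 639/301) = -5*640764/303107 = -3203820/303107)
(4505345 + 1910529)*(-2240751 + P(l)) = (4505345 + 1910529)*(-2240751 - 3203820/303107) = 6415874*(-679190517177/303107) = -4357600780202467698/303107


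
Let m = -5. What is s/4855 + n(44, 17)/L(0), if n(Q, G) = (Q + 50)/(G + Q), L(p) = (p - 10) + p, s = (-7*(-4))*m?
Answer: -54177/296155 ≈ -0.18293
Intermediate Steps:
s = -140 (s = -7*(-4)*(-5) = 28*(-5) = -140)
L(p) = -10 + 2*p (L(p) = (-10 + p) + p = -10 + 2*p)
n(Q, G) = (50 + Q)/(G + Q)
s/4855 + n(44, 17)/L(0) = -140/4855 + ((50 + 44)/(17 + 44))/(-10 + 2*0) = -140*1/4855 + (94/61)/(-10 + 0) = -28/971 + ((1/61)*94)/(-10) = -28/971 + (94/61)*(-⅒) = -28/971 - 47/305 = -54177/296155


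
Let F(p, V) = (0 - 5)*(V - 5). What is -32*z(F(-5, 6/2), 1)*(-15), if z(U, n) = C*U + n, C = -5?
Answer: -23520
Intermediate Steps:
F(p, V) = 25 - 5*V (F(p, V) = -5*(-5 + V) = 25 - 5*V)
z(U, n) = n - 5*U (z(U, n) = -5*U + n = n - 5*U)
-32*z(F(-5, 6/2), 1)*(-15) = -32*(1 - 5*(25 - 30/2))*(-15) = -32*(1 - 5*(25 - 5*3))*(-15) = -32*(1 - 5*(25 - 15))*(-15) = -32*(1 - 5*10)*(-15) = -32*(1 - 50)*(-15) = -32*(-49)*(-15) = 1568*(-15) = -23520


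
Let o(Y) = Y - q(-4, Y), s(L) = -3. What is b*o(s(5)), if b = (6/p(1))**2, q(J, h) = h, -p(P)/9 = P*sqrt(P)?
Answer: 0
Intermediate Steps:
p(P) = -9*P**(3/2) (p(P) = -9*P*sqrt(P) = -9*P**(3/2))
o(Y) = 0 (o(Y) = Y - Y = 0)
b = 4/9 (b = (6/((-9*1**(3/2))))**2 = (6/((-9*1)))**2 = (6/(-9))**2 = (6*(-1/9))**2 = (-2/3)**2 = 4/9 ≈ 0.44444)
b*o(s(5)) = (4/9)*0 = 0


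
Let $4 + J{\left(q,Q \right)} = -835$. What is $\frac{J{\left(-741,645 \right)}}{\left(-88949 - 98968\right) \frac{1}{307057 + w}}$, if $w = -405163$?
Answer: $- \frac{27436978}{62639} \approx -438.02$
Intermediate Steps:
$J{\left(q,Q \right)} = -839$ ($J{\left(q,Q \right)} = -4 - 835 = -839$)
$\frac{J{\left(-741,645 \right)}}{\left(-88949 - 98968\right) \frac{1}{307057 + w}} = - \frac{839}{\left(-88949 - 98968\right) \frac{1}{307057 - 405163}} = - \frac{839}{\left(-187917\right) \frac{1}{-98106}} = - \frac{839}{\left(-187917\right) \left(- \frac{1}{98106}\right)} = - \frac{839}{\frac{62639}{32702}} = \left(-839\right) \frac{32702}{62639} = - \frac{27436978}{62639}$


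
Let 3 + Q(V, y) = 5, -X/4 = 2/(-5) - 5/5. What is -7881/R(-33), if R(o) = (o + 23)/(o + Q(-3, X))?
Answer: -244311/10 ≈ -24431.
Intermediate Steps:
X = 28/5 (X = -4*(2/(-5) - 5/5) = -4*(2*(-⅕) - 5*⅕) = -4*(-⅖ - 1) = -4*(-7/5) = 28/5 ≈ 5.6000)
Q(V, y) = 2 (Q(V, y) = -3 + 5 = 2)
R(o) = (23 + o)/(2 + o) (R(o) = (o + 23)/(o + 2) = (23 + o)/(2 + o))
-7881/R(-33) = -7881*(2 - 33)/(23 - 33) = -7881/(-10/(-31)) = -7881/((-1/31*(-10))) = -7881/10/31 = -7881*31/10 = -244311/10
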